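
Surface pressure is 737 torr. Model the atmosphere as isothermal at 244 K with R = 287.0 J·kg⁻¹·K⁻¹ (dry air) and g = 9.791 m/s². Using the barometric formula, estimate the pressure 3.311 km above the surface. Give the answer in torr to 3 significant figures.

Scale height: H = RT/g = 287.0 × 244 / 9.791 = 7152.3 m.
Barometric formula: P = P₀ exp(−z/H).
z/H = 3311.0/7152.3 = 0.46293; exp(−0.46293) = 0.62944.
P = 737 × 0.62944 = 463.90 torr.

P ≈ 464 torr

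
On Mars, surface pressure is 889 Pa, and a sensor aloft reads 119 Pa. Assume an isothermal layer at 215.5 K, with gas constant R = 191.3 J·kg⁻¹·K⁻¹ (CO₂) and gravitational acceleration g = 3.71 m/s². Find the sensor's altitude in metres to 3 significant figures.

z ≈ 22300 m

Scale height: H = RT/g = 191.3 × 215.5 / 3.71 = 11112 m.
Invert the barometric formula: z = H ln(P₀/P).
P₀/P = 889/119 = 7.4706; ln(7.4706) = 2.0110.
z = 11112 × 2.0110 = 22346 m.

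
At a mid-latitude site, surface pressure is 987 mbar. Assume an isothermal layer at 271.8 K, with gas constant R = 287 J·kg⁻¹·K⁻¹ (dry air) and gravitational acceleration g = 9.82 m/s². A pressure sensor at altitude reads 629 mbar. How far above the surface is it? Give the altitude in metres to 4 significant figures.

Scale height: H = RT/g = 287 × 271.8 / 9.82 = 7943.6 m.
Invert the barometric formula: z = H ln(P₀/P).
P₀/P = 987/629 = 1.5692; ln(1.5692) = 0.45057.
z = 7943.6 × 0.45057 = 3579.1 m.

z ≈ 3579 m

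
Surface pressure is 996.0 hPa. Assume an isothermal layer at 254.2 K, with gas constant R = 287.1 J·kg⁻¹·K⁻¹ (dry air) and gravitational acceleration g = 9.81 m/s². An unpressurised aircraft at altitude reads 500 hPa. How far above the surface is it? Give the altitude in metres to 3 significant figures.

z ≈ 5130 m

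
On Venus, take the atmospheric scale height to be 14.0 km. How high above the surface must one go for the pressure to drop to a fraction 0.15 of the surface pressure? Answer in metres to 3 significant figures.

z ≈ 26600 m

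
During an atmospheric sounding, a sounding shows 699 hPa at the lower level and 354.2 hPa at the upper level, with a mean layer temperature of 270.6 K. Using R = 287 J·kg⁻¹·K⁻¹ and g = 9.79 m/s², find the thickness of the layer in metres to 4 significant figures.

Δz ≈ 5393 m

Hypsometric equation: Δz = (R T̄/g) ln(P₁/P₂).
R T̄/g = 287 × 270.6 / 9.79 = 7932.8 m.
ln(699/354.2) = ln(1.9735) = 0.67981.
Δz = 7932.8 × 0.67981 = 5392.8 m.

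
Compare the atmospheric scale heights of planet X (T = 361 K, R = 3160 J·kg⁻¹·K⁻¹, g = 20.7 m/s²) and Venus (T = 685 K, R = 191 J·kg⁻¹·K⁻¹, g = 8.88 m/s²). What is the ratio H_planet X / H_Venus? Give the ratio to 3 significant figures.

H_planet X/H_Venus ≈ 3.74

H = RT/g for each body.
H_planet X = 3160 × 361 / 20.7 = 55109 m.
H_Venus = 191 × 685 / 8.88 = 14734 m.
H_planet X/H_Venus = 55109/14734 = 3.7403.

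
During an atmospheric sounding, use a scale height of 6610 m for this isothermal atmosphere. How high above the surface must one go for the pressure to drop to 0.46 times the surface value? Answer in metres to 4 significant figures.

z ≈ 5133 m

Set P/P₀ = exp(−z/H) = 0.46, so z = −H ln(0.46).
−ln(0.46) = 0.77653; z = 6610.0 × 0.77653 = 5132.9 m.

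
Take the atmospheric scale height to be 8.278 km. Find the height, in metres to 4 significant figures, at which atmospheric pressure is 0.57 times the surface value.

z ≈ 4653 m

Set P/P₀ = exp(−z/H) = 0.57, so z = −H ln(0.57).
−ln(0.57) = 0.56212; z = 8278.0 × 0.56212 = 4653.2 m.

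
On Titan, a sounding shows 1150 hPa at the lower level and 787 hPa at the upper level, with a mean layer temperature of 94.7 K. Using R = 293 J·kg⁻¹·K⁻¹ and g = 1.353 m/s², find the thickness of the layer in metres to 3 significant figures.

Hypsometric equation: Δz = (R T̄/g) ln(P₁/P₂).
R T̄/g = 293 × 94.7 / 1.353 = 20508 m.
ln(1150/787) = ln(1.4612) = 0.37926.
Δz = 20508 × 0.37926 = 7777.9 m.

Δz ≈ 7780 m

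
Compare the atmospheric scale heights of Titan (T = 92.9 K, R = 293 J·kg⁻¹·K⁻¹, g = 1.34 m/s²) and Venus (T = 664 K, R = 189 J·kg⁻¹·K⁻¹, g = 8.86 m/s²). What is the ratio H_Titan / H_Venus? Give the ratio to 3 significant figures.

H = RT/g for each body.
H_Titan = 293 × 92.9 / 1.34 = 20313 m.
H_Venus = 189 × 664 / 8.86 = 14164 m.
H_Titan/H_Venus = 20313/14164 = 1.4341.

H_Titan/H_Venus ≈ 1.43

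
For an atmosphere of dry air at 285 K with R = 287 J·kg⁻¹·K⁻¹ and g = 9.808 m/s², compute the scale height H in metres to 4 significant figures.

The scale height of an isothermal atmosphere is H = RT/g.
H = 287 × 285 / 9.808 = 81795/9.808 = 8339.6 m.

H ≈ 8340 m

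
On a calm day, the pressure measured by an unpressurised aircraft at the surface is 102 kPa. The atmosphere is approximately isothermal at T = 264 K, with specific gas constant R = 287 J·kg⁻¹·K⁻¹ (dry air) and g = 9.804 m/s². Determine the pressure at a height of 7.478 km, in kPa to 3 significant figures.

P ≈ 38.8 kPa

Scale height: H = RT/g = 287 × 264 / 9.804 = 7728.3 m.
Barometric formula: P = P₀ exp(−z/H).
z/H = 7478.0/7728.3 = 0.96761; exp(−0.96761) = 0.37999.
P = 102 × 0.37999 = 38.759 kPa.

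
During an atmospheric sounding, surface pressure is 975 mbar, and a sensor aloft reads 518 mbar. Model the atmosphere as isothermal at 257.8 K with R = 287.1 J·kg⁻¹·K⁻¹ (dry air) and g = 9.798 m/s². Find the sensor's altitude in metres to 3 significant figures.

Scale height: H = RT/g = 287.1 × 257.8 / 9.798 = 7554.0 m.
Invert the barometric formula: z = H ln(P₀/P).
P₀/P = 975/518 = 1.8822; ln(1.8822) = 0.63244.
z = 7554.0 × 0.63244 = 4777.5 m.

z ≈ 4780 m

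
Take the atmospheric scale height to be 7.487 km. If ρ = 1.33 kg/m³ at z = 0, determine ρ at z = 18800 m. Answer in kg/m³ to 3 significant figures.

In an isothermal atmosphere, density decays like pressure: ρ = ρ₀ exp(−z/H).
z/H = 18800/7487.0 = 2.5110; exp(−2.5110) = 0.081187.
ρ = 1.33 × 0.081187 = 0.10798 kg/m³.

ρ ≈ 0.108 kg/m³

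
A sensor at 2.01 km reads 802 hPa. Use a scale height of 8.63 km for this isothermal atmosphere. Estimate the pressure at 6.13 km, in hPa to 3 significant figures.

Between two levels, P₂ = P₁ exp(−Δz/H) with Δz = z₂ − z₁.
Δz = 6130.0 − 2010.0 = 4120.0 m; Δz/H = 4120.0/8630.0 = 0.47740.
P₂ = 802 × exp(−0.47740) = 802 × 0.62039 = 497.55 hPa.

P ≈ 498 hPa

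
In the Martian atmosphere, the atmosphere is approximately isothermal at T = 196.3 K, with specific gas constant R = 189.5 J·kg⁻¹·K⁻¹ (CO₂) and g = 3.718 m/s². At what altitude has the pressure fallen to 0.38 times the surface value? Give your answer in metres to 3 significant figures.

Scale height: H = RT/g = 189.5 × 196.3 / 3.718 = 10005 m.
Set P/P₀ = exp(−z/H) = 0.38, so z = −H ln(0.38).
−ln(0.38) = 0.96758; z = 10005 × 0.96758 = 9680.6 m.

z ≈ 9680 m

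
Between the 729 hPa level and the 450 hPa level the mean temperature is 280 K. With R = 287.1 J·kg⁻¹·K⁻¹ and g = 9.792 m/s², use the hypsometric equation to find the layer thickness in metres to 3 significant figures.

Hypsometric equation: Δz = (R T̄/g) ln(P₁/P₂).
R T̄/g = 287.1 × 280 / 9.792 = 8209.6 m.
ln(729/450) = ln(1.6200) = 0.48243.
Δz = 8209.6 × 0.48243 = 3960.6 m.

Δz ≈ 3960 m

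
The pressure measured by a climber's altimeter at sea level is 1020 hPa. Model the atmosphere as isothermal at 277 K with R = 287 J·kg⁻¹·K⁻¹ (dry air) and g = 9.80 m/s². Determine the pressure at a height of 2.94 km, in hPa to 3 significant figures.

Scale height: H = RT/g = 287 × 277 / 9.80 = 8112.1 m.
Barometric formula: P = P₀ exp(−z/H).
z/H = 2940.0/8112.1 = 0.36242; exp(−0.36242) = 0.69599.
P = 1020 × 0.69599 = 709.91 hPa.

P ≈ 710 hPa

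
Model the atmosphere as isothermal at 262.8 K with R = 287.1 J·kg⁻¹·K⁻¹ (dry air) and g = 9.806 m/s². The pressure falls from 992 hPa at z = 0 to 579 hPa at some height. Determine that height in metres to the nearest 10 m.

Scale height: H = RT/g = 287.1 × 262.8 / 9.806 = 7694.3 m.
Invert the barometric formula: z = H ln(P₀/P).
P₀/P = 992/579 = 1.7133; ln(1.7133) = 0.53842.
z = 7694.3 × 0.53842 = 4142.8 m.

z ≈ 4140 m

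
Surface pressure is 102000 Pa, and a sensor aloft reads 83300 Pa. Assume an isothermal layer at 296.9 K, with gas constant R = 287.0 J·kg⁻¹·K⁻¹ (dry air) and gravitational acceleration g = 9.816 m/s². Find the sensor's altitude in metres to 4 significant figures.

Scale height: H = RT/g = 287.0 × 296.9 / 9.816 = 8680.8 m.
Invert the barometric formula: z = H ln(P₀/P).
P₀/P = 102000/83300 = 1.2245; ln(1.2245) = 0.20253.
z = 8680.8 × 0.20253 = 1758.1 m.

z ≈ 1758 m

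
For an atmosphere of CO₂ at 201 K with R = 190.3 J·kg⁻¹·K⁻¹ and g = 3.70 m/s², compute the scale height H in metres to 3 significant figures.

H ≈ 10300 m

The scale height of an isothermal atmosphere is H = RT/g.
H = 190.3 × 201 / 3.70 = 38250/3.70 = 10338 m.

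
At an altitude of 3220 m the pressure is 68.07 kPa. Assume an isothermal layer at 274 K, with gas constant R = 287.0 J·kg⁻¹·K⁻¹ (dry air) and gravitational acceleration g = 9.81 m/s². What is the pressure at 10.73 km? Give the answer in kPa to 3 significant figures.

Scale height: H = RT/g = 287.0 × 274 / 9.81 = 8016.1 m.
Between two levels, P₂ = P₁ exp(−Δz/H) with Δz = z₂ − z₁.
Δz = 10730 − 3220.0 = 7510.0 m; Δz/H = 7510.0/8016.1 = 0.93686.
P₂ = 68.07 × exp(−0.93686) = 68.07 × 0.39186 = 26.674 kPa.

P ≈ 26.7 kPa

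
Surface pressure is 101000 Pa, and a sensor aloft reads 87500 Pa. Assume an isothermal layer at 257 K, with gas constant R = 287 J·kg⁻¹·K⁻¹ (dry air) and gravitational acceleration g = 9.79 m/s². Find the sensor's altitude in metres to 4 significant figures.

z ≈ 1081 m

Scale height: H = RT/g = 287 × 257 / 9.79 = 7534.1 m.
Invert the barometric formula: z = H ln(P₀/P).
P₀/P = 101000/87500 = 1.1543; ln(1.1543) = 0.14349.
z = 7534.1 × 0.14349 = 1081.1 m.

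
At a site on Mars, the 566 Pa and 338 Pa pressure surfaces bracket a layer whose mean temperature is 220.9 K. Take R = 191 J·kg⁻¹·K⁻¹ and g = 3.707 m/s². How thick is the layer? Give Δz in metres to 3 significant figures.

Δz ≈ 5870 m

Hypsometric equation: Δz = (R T̄/g) ln(P₁/P₂).
R T̄/g = 191 × 220.9 / 3.707 = 11382 m.
ln(566/338) = ln(1.6746) = 0.51557.
Δz = 11382 × 0.51557 = 5868.2 m.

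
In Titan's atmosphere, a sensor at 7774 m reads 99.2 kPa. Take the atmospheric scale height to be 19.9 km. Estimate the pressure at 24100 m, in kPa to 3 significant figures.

P ≈ 43.7 kPa

Between two levels, P₂ = P₁ exp(−Δz/H) with Δz = z₂ − z₁.
Δz = 24100 − 7774.0 = 16326 m; Δz/H = 16326/19900 = 0.82040.
P₂ = 99.2 × exp(−0.82040) = 99.2 × 0.44026 = 43.674 kPa.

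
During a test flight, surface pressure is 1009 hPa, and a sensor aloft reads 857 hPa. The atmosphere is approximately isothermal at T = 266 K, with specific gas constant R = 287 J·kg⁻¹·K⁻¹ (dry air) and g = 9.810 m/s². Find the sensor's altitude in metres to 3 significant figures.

z ≈ 1270 m

Scale height: H = RT/g = 287 × 266 / 9.810 = 7782.1 m.
Invert the barometric formula: z = H ln(P₀/P).
P₀/P = 1009/857 = 1.1774; ln(1.1774) = 0.16331.
z = 7782.1 × 0.16331 = 1270.9 m.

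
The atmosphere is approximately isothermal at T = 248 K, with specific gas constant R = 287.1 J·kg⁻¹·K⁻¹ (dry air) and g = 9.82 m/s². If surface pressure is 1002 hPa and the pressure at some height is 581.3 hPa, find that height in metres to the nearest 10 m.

Scale height: H = RT/g = 287.1 × 248 / 9.82 = 7250.6 m.
Invert the barometric formula: z = H ln(P₀/P).
P₀/P = 1002/581.3 = 1.7237; ln(1.7237) = 0.54447.
z = 7250.6 × 0.54447 = 3947.7 m.

z ≈ 3950 m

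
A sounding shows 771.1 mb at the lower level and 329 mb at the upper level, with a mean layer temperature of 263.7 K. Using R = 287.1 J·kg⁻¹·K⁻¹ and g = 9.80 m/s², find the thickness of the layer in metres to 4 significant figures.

Δz ≈ 6580 m

Hypsometric equation: Δz = (R T̄/g) ln(P₁/P₂).
R T̄/g = 287.1 × 263.7 / 9.80 = 7725.3 m.
ln(771.1/329) = ln(2.3438) = 0.85177.
Δz = 7725.3 × 0.85177 = 6580.2 m.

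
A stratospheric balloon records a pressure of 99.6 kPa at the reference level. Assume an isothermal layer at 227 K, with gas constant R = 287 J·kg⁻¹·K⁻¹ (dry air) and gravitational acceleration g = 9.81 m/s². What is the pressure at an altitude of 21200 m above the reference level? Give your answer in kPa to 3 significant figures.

Scale height: H = RT/g = 287 × 227 / 9.81 = 6641.1 m.
Barometric formula: P = P₀ exp(−z/H).
z/H = 21200/6641.1 = 3.1922; exp(−3.1922) = 0.041081.
P = 99.6 × 0.041081 = 4.0917 kPa.

P ≈ 4.09 kPa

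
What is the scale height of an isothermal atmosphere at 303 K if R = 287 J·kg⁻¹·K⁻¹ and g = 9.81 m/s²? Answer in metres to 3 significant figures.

The scale height of an isothermal atmosphere is H = RT/g.
H = 287 × 303 / 9.81 = 86961/9.81 = 8864.5 m.

H ≈ 8860 m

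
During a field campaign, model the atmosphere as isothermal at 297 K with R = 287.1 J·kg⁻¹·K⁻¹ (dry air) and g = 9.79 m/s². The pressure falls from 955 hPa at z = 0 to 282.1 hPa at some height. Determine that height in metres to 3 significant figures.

z ≈ 10600 m

Scale height: H = RT/g = 287.1 × 297 / 9.79 = 8709.8 m.
Invert the barometric formula: z = H ln(P₀/P).
P₀/P = 955/282.1 = 3.3853; ln(3.3853) = 1.2194.
z = 8709.8 × 1.2194 = 10621 m.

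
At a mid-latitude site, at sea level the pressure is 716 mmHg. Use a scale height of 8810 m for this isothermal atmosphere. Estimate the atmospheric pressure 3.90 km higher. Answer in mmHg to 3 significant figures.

Barometric formula: P = P₀ exp(−z/H).
z/H = 3900.0/8810.0 = 0.44268; exp(−0.44268) = 0.64231.
P = 716 × 0.64231 = 459.89 mmHg.

P ≈ 460 mmHg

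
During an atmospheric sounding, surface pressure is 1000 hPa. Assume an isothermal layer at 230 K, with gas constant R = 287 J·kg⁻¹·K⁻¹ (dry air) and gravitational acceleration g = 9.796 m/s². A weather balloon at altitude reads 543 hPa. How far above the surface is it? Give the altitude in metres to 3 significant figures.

z ≈ 4110 m

Scale height: H = RT/g = 287 × 230 / 9.796 = 6738.5 m.
Invert the barometric formula: z = H ln(P₀/P).
P₀/P = 1000/543 = 1.8416; ln(1.8416) = 0.61063.
z = 6738.5 × 0.61063 = 4114.7 m.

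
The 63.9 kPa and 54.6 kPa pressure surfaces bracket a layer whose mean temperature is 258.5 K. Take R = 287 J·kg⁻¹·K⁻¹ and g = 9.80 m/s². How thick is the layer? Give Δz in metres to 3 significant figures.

Hypsometric equation: Δz = (R T̄/g) ln(P₁/P₂).
R T̄/g = 287 × 258.5 / 9.80 = 7570.4 m.
ln(63.9/54.6) = ln(1.1703) = 0.15726.
Δz = 7570.4 × 0.15726 = 1190.5 m.

Δz ≈ 1190 m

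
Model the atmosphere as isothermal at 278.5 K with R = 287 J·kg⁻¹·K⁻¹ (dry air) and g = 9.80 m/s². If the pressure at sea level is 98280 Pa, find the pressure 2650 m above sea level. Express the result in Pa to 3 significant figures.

Scale height: H = RT/g = 287 × 278.5 / 9.80 = 8156.1 m.
Barometric formula: P = P₀ exp(−z/H).
z/H = 2650.0/8156.1 = 0.32491; exp(−0.32491) = 0.72259.
P = 98280 × 0.72259 = 71016 Pa.

P ≈ 71000 Pa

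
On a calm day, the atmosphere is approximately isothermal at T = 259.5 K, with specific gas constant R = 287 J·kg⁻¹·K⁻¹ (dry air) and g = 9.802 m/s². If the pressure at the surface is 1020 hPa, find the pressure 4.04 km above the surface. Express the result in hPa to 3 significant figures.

Scale height: H = RT/g = 287 × 259.5 / 9.802 = 7598.1 m.
Barometric formula: P = P₀ exp(−z/H).
z/H = 4040.0/7598.1 = 0.53171; exp(−0.53171) = 0.58760.
P = 1020 × 0.58760 = 599.35 hPa.

P ≈ 599 hPa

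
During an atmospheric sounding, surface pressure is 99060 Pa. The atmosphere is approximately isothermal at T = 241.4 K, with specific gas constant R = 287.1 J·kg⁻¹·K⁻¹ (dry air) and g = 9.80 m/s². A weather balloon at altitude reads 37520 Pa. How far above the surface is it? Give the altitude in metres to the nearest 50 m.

Scale height: H = RT/g = 287.1 × 241.4 / 9.80 = 7072.0 m.
Invert the barometric formula: z = H ln(P₀/P).
P₀/P = 99060/37520 = 2.6402; ln(2.6402) = 0.97085.
z = 7072.0 × 0.97085 = 6865.9 m.

z ≈ 6850 m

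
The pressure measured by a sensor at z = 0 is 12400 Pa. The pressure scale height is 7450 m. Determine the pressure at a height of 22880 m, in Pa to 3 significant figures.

Barometric formula: P = P₀ exp(−z/H).
z/H = 22880/7450.0 = 3.0711; exp(−3.0711) = 0.046370.
P = 12400 × 0.046370 = 574.99 Pa.

P ≈ 575 Pa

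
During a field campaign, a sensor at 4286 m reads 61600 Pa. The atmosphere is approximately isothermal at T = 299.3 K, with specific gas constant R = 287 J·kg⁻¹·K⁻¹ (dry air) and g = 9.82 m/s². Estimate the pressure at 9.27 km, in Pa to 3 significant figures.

P ≈ 34800 Pa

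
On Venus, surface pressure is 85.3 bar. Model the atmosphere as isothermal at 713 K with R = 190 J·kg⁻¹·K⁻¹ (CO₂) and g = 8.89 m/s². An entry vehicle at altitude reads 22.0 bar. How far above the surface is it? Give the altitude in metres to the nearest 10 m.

Scale height: H = RT/g = 190 × 713 / 8.89 = 15238 m.
Invert the barometric formula: z = H ln(P₀/P).
P₀/P = 85.3/22.0 = 3.8773; ln(3.8773) = 1.3551.
z = 15238 × 1.3551 = 20649 m.

z ≈ 20650 m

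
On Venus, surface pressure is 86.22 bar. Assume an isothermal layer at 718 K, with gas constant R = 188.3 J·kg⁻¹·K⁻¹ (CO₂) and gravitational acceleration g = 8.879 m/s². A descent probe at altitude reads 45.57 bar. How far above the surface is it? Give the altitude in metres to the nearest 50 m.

z ≈ 9700 m

Scale height: H = RT/g = 188.3 × 718 / 8.879 = 15227 m.
Invert the barometric formula: z = H ln(P₀/P).
P₀/P = 86.22/45.57 = 1.8920; ln(1.8920) = 0.63763.
z = 15227 × 0.63763 = 9709.2 m.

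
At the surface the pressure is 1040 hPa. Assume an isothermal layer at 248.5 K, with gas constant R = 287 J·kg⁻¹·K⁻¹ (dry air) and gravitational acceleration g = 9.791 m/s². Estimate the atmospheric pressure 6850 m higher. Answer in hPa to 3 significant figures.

P ≈ 406 hPa

Scale height: H = RT/g = 287 × 248.5 / 9.791 = 7284.2 m.
Barometric formula: P = P₀ exp(−z/H).
z/H = 6850.0/7284.2 = 0.94039; exp(−0.94039) = 0.39048.
P = 1040 × 0.39048 = 406.10 hPa.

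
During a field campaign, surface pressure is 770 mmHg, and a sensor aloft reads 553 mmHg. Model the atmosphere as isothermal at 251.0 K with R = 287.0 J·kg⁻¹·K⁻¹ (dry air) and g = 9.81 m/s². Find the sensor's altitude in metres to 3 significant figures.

Scale height: H = RT/g = 287.0 × 251.0 / 9.81 = 7343.2 m.
Invert the barometric formula: z = H ln(P₀/P).
P₀/P = 770/553 = 1.3924; ln(1.3924) = 0.33103.
z = 7343.2 × 0.33103 = 2430.8 m.

z ≈ 2430 m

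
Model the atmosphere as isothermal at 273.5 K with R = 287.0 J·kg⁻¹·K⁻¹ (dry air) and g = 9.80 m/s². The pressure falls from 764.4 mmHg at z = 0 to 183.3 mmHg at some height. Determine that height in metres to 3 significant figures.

z ≈ 11400 m

Scale height: H = RT/g = 287.0 × 273.5 / 9.80 = 8009.6 m.
Invert the barometric formula: z = H ln(P₀/P).
P₀/P = 764.4/183.3 = 4.1702; ln(4.1702) = 1.4280.
z = 8009.6 × 1.4280 = 11438 m.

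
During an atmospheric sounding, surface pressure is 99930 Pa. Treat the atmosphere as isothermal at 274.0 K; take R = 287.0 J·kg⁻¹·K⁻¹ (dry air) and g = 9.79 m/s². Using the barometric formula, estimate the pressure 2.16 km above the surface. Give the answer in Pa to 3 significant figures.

Scale height: H = RT/g = 287.0 × 274.0 / 9.79 = 8032.5 m.
Barometric formula: P = P₀ exp(−z/H).
z/H = 2160.0/8032.5 = 0.26891; exp(−0.26891) = 0.76421.
P = 99930 × 0.76421 = 76368 Pa.

P ≈ 76400 Pa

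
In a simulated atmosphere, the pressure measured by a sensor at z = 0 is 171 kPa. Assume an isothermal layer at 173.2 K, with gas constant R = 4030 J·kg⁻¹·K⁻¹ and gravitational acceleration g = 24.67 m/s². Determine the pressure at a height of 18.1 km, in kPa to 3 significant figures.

Scale height: H = RT/g = 4030 × 173.2 / 24.67 = 28293 m.
Barometric formula: P = P₀ exp(−z/H).
z/H = 18100/28293 = 0.63973; exp(−0.63973) = 0.52743.
P = 171 × 0.52743 = 90.191 kPa.

P ≈ 90.2 kPa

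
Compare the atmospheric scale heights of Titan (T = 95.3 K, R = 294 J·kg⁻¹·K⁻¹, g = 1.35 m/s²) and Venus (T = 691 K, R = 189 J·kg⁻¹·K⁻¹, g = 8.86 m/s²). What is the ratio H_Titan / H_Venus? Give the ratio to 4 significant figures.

H = RT/g for each body.
H_Titan = 294 × 95.3 / 1.35 = 20754 m.
H_Venus = 189 × 691 / 8.86 = 14740 m.
H_Titan/H_Venus = 20754/14740 = 1.4080.

H_Titan/H_Venus ≈ 1.408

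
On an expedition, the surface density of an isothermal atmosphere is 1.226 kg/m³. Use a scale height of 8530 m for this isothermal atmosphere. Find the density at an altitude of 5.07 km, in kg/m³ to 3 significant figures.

ρ ≈ 0.677 kg/m³

In an isothermal atmosphere, density decays like pressure: ρ = ρ₀ exp(−z/H).
z/H = 5070.0/8530.0 = 0.59437; exp(−0.59437) = 0.55191.
ρ = 1.226 × 0.55191 = 0.67664 kg/m³.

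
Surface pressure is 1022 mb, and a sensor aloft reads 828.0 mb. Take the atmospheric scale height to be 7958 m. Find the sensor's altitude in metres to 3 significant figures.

Invert the barometric formula: z = H ln(P₀/P).
P₀/P = 1022/828.0 = 1.2343; ln(1.2343) = 0.21050.
z = 7958.0 × 0.21050 = 1675.2 m.

z ≈ 1680 m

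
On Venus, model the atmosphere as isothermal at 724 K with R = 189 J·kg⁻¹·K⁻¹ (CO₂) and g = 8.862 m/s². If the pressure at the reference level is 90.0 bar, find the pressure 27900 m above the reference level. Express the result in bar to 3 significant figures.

Scale height: H = RT/g = 189 × 724 / 8.862 = 15441 m.
Barometric formula: P = P₀ exp(−z/H).
z/H = 27900/15441 = 1.8069; exp(−1.8069) = 0.16416.
P = 90.0 × 0.16416 = 14.774 bar.

P ≈ 14.8 bar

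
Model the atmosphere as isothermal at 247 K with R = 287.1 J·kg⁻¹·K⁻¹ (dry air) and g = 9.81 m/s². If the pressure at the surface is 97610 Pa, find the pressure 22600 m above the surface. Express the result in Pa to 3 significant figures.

P ≈ 4280 Pa

Scale height: H = RT/g = 287.1 × 247 / 9.81 = 7228.7 m.
Barometric formula: P = P₀ exp(−z/H).
z/H = 22600/7228.7 = 3.1264; exp(−3.1264) = 0.043875.
P = 97610 × 0.043875 = 4282.6 Pa.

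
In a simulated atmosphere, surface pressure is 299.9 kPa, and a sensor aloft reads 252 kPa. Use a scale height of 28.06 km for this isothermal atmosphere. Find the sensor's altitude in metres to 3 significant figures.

Invert the barometric formula: z = H ln(P₀/P).
P₀/P = 299.9/252 = 1.1901; ln(1.1901) = 0.17404.
z = 28060 × 0.17404 = 4883.6 m.

z ≈ 4880 m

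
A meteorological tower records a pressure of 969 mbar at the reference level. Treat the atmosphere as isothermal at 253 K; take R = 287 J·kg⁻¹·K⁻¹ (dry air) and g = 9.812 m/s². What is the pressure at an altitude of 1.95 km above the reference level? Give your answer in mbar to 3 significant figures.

P ≈ 745 mbar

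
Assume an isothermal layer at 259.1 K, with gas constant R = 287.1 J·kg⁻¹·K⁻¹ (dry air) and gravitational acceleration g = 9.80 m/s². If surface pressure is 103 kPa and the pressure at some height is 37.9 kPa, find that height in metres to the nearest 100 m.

Scale height: H = RT/g = 287.1 × 259.1 / 9.80 = 7590.6 m.
Invert the barometric formula: z = H ln(P₀/P).
P₀/P = 103/37.9 = 2.7177; ln(2.7177) = 0.99979.
z = 7590.6 × 0.99979 = 7589.0 m.

z ≈ 7600 m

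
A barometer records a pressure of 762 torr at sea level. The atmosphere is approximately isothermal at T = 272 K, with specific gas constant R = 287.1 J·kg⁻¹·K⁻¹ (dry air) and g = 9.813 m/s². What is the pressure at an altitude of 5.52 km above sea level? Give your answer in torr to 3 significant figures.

P ≈ 381 torr

Scale height: H = RT/g = 287.1 × 272 / 9.813 = 7957.9 m.
Barometric formula: P = P₀ exp(−z/H).
z/H = 5520.0/7957.9 = 0.69365; exp(−0.69365) = 0.49975.
P = 762 × 0.49975 = 380.81 torr.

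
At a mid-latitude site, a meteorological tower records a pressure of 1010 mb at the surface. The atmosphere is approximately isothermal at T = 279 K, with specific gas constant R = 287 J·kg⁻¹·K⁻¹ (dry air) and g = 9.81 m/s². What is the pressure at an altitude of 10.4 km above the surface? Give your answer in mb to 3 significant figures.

P ≈ 282 mb

Scale height: H = RT/g = 287 × 279 / 9.81 = 8162.4 m.
Barometric formula: P = P₀ exp(−z/H).
z/H = 10400/8162.4 = 1.2741; exp(−1.2741) = 0.27968.
P = 1010 × 0.27968 = 282.48 mb.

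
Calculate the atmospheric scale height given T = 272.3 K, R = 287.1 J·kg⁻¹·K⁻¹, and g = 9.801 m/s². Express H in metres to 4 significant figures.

H ≈ 7976 m

The scale height of an isothermal atmosphere is H = RT/g.
H = 287.1 × 272.3 / 9.801 = 78177/9.801 = 7976.4 m.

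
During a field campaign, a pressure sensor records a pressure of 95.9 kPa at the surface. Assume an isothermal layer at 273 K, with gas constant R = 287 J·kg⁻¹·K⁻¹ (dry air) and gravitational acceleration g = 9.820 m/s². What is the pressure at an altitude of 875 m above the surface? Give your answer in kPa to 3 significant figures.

Scale height: H = RT/g = 287 × 273 / 9.820 = 7978.7 m.
Barometric formula: P = P₀ exp(−z/H).
z/H = 875.00/7978.7 = 0.10967; exp(−0.10967) = 0.89613.
P = 95.9 × 0.89613 = 85.939 kPa.

P ≈ 85.9 kPa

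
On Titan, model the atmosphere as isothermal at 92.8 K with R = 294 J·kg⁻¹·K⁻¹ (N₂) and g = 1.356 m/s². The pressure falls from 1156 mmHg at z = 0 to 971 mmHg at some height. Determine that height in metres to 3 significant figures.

z ≈ 3510 m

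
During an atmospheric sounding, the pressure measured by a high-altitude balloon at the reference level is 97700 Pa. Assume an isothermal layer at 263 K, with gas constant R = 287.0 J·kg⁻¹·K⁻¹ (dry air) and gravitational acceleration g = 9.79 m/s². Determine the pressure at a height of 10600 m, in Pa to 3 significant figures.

Scale height: H = RT/g = 287.0 × 263 / 9.79 = 7710.0 m.
Barometric formula: P = P₀ exp(−z/H).
z/H = 10600/7710.0 = 1.3748; exp(−1.3748) = 0.25289.
P = 97700 × 0.25289 = 24707 Pa.

P ≈ 24700 Pa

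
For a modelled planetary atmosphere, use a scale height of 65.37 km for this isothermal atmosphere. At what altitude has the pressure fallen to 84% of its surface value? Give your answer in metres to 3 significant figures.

z ≈ 11400 m

Set P/P₀ = exp(−z/H) = 0.84, so z = −H ln(0.84).
−ln(0.84) = 0.17435; z = 65370 × 0.17435 = 11397 m.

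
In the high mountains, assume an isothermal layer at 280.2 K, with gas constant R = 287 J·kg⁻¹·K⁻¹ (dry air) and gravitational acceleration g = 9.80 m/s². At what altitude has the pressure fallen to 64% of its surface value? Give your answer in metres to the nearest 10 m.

Scale height: H = RT/g = 287 × 280.2 / 9.80 = 8205.9 m.
Set P/P₀ = exp(−z/H) = 0.64, so z = −H ln(0.64).
−ln(0.64) = 0.44629; z = 8205.9 × 0.44629 = 3662.2 m.

z ≈ 3660 m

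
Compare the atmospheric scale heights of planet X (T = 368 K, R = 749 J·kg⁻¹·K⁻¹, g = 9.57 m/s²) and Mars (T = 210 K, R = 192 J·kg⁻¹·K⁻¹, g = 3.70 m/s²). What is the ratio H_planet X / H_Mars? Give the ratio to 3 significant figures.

H = RT/g for each body.
H_planet X = 749 × 368 / 9.57 = 28802 m.
H_Mars = 192 × 210 / 3.70 = 10897 m.
H_planet X/H_Mars = 28802/10897 = 2.6431.

H_planet X/H_Mars ≈ 2.64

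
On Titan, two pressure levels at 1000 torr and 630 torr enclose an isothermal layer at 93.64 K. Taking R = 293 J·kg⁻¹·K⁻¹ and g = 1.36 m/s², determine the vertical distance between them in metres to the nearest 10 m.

Hypsometric equation: Δz = (R T̄/g) ln(P₁/P₂).
R T̄/g = 293 × 93.64 / 1.36 = 20174 m.
ln(1000/630) = ln(1.5873) = 0.46203.
Δz = 20174 × 0.46203 = 9321.0 m.

Δz ≈ 9320 m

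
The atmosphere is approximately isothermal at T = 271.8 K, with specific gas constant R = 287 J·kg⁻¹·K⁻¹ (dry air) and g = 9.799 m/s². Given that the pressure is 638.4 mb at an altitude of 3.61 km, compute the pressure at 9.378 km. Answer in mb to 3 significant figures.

P ≈ 309 mb

Scale height: H = RT/g = 287 × 271.8 / 9.799 = 7960.7 m.
Between two levels, P₂ = P₁ exp(−Δz/H) with Δz = z₂ − z₁.
Δz = 9378.0 − 3610.0 = 5768.0 m; Δz/H = 5768.0/7960.7 = 0.72456.
P₂ = 638.4 × exp(−0.72456) = 638.4 × 0.48454 = 309.33 mb.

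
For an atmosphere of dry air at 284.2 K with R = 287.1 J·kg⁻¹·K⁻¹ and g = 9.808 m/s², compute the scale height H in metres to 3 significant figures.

The scale height of an isothermal atmosphere is H = RT/g.
H = 287.1 × 284.2 / 9.808 = 81594/9.808 = 8319.1 m.

H ≈ 8320 m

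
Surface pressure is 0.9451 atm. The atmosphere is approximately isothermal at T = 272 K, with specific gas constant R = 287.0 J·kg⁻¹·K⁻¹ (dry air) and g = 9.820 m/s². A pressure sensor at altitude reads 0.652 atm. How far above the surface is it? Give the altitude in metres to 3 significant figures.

Scale height: H = RT/g = 287.0 × 272 / 9.820 = 7949.5 m.
Invert the barometric formula: z = H ln(P₀/P).
P₀/P = 0.9451/0.652 = 1.4495; ln(1.4495) = 0.37122.
z = 7949.5 × 0.37122 = 2951.0 m.

z ≈ 2950 m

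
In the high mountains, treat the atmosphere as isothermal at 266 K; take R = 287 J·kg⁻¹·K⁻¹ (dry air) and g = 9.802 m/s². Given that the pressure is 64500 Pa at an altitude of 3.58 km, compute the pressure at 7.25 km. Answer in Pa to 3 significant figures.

P ≈ 40300 Pa

Scale height: H = RT/g = 287 × 266 / 9.802 = 7788.4 m.
Between two levels, P₂ = P₁ exp(−Δz/H) with Δz = z₂ − z₁.
Δz = 7250.0 − 3580.0 = 3670.0 m; Δz/H = 3670.0/7788.4 = 0.47121.
P₂ = 64500 × exp(−0.47121) = 64500 × 0.62425 = 40264 Pa.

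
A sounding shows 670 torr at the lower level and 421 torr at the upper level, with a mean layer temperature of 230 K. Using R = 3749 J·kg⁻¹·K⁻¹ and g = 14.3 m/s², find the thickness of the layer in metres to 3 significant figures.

Hypsometric equation: Δz = (R T̄/g) ln(P₁/P₂).
R T̄/g = 3749 × 230 / 14.3 = 60299 m.
ln(670/421) = ln(1.5914) = 0.46461.
Δz = 60299 × 0.46461 = 28016 m.

Δz ≈ 28000 m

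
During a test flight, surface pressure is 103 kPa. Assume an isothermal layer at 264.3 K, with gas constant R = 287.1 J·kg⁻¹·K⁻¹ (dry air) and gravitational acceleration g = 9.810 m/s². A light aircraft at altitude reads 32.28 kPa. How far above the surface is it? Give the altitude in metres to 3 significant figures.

z ≈ 8970 m

Scale height: H = RT/g = 287.1 × 264.3 / 9.810 = 7735.0 m.
Invert the barometric formula: z = H ln(P₀/P).
P₀/P = 103/32.28 = 3.1908; ln(3.1908) = 1.1603.
z = 7735.0 × 1.1603 = 8974.9 m.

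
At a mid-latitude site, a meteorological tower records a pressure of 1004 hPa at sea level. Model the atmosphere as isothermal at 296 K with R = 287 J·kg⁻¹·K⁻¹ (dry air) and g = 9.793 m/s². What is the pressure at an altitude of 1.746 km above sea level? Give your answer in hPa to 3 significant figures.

P ≈ 821 hPa

Scale height: H = RT/g = 287 × 296 / 9.793 = 8674.8 m.
Barometric formula: P = P₀ exp(−z/H).
z/H = 1746.0/8674.8 = 0.20127; exp(−0.20127) = 0.81769.
P = 1004 × 0.81769 = 820.96 hPa.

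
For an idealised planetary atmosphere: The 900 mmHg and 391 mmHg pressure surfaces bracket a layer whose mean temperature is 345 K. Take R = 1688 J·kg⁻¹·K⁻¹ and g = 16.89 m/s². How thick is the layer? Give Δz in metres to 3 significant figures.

Hypsometric equation: Δz = (R T̄/g) ln(P₁/P₂).
R T̄/g = 1688 × 345 / 16.89 = 34480 m.
ln(900/391) = ln(2.3018) = 0.83369.
Δz = 34480 × 0.83369 = 28746 m.

Δz ≈ 28700 m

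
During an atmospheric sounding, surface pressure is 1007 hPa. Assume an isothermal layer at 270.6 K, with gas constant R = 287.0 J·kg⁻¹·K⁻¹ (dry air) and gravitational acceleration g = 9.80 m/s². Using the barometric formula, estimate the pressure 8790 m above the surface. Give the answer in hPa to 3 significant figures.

P ≈ 332 hPa

Scale height: H = RT/g = 287.0 × 270.6 / 9.80 = 7924.7 m.
Barometric formula: P = P₀ exp(−z/H).
z/H = 8790.0/7924.7 = 1.1092; exp(−1.1092) = 0.32982.
P = 1007 × 0.32982 = 332.13 hPa.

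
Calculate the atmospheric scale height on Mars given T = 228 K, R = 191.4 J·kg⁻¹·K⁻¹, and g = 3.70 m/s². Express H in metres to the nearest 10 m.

The scale height of an isothermal atmosphere is H = RT/g.
H = 191.4 × 228 / 3.70 = 43639/3.70 = 11794 m.

H ≈ 11790 m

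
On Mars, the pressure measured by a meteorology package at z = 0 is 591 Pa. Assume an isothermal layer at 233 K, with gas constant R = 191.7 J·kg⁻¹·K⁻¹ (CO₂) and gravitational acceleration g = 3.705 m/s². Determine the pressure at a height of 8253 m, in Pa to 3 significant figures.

P ≈ 298 Pa

Scale height: H = RT/g = 191.7 × 233 / 3.705 = 12056 m.
Barometric formula: P = P₀ exp(−z/H).
z/H = 8253.0/12056 = 0.68456; exp(−0.68456) = 0.50431.
P = 591 × 0.50431 = 298.05 Pa.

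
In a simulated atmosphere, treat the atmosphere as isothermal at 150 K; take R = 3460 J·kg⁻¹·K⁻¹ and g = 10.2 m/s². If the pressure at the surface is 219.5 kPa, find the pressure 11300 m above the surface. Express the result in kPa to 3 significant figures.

P ≈ 176 kPa

Scale height: H = RT/g = 3460 × 150 / 10.2 = 50882 m.
Barometric formula: P = P₀ exp(−z/H).
z/H = 11300/50882 = 0.22208; exp(−0.22208) = 0.80085.
P = 219.5 × 0.80085 = 175.79 kPa.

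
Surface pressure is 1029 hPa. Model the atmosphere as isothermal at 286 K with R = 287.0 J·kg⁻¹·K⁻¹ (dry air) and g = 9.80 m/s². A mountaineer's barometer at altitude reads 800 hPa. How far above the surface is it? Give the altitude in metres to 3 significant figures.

Scale height: H = RT/g = 287.0 × 286 / 9.80 = 8375.7 m.
Invert the barometric formula: z = H ln(P₀/P).
P₀/P = 1029/800 = 1.2862; ln(1.2862) = 0.25169.
z = 8375.7 × 0.25169 = 2108.1 m.

z ≈ 2110 m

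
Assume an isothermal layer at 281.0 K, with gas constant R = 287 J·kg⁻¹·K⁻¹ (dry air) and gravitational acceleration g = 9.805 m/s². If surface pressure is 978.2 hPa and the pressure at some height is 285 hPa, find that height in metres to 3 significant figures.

Scale height: H = RT/g = 287 × 281.0 / 9.805 = 8225.1 m.
Invert the barometric formula: z = H ln(P₀/P).
P₀/P = 978.2/285 = 3.4323; ln(3.4323) = 1.2332.
z = 8225.1 × 1.2332 = 10143 m.

z ≈ 10100 m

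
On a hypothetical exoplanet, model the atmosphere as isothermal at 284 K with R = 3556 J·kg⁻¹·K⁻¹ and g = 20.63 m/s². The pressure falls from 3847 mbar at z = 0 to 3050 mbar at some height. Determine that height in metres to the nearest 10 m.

Scale height: H = RT/g = 3556 × 284 / 20.63 = 48953 m.
Invert the barometric formula: z = H ln(P₀/P).
P₀/P = 3847/3050 = 1.2613; ln(1.2613) = 0.23214.
z = 48953 × 0.23214 = 11364 m.

z ≈ 11360 m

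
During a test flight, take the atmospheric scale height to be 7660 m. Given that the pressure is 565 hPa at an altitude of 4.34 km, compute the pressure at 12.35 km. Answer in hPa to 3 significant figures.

Between two levels, P₂ = P₁ exp(−Δz/H) with Δz = z₂ − z₁.
Δz = 12350 − 4340.0 = 8010.0 m; Δz/H = 8010.0/7660.0 = 1.0457.
P₂ = 565 × exp(−1.0457) = 565 × 0.35145 = 198.57 hPa.

P ≈ 199 hPa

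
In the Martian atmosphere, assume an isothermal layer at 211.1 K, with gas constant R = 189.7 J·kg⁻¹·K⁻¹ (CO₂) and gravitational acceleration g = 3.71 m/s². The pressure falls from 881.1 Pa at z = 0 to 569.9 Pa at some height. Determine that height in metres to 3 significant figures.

Scale height: H = RT/g = 189.7 × 211.1 / 3.71 = 10794 m.
Invert the barometric formula: z = H ln(P₀/P).
P₀/P = 881.1/569.9 = 1.5461; ln(1.5461) = 0.43574.
z = 10794 × 0.43574 = 4703.4 m.

z ≈ 4700 m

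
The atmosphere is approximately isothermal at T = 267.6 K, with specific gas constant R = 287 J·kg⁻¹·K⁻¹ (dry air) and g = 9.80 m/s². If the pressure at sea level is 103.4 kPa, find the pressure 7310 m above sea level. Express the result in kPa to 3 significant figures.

P ≈ 40.7 kPa

Scale height: H = RT/g = 287 × 267.6 / 9.80 = 7836.9 m.
Barometric formula: P = P₀ exp(−z/H).
z/H = 7310.0/7836.9 = 0.93277; exp(−0.93277) = 0.39346.
P = 103.4 × 0.39346 = 40.684 kPa.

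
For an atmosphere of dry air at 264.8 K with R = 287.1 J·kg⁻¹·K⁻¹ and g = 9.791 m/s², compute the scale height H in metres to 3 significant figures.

H ≈ 7760 m

The scale height of an isothermal atmosphere is H = RT/g.
H = 287.1 × 264.8 / 9.791 = 76024/9.791 = 7764.7 m.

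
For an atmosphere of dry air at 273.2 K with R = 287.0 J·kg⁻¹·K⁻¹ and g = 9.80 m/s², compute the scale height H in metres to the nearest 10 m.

H ≈ 8000 m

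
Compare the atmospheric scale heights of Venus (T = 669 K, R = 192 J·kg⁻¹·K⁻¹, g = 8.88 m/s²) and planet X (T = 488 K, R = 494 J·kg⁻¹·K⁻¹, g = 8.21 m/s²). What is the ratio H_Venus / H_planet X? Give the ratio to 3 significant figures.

H_Venus/H_planet X ≈ 0.493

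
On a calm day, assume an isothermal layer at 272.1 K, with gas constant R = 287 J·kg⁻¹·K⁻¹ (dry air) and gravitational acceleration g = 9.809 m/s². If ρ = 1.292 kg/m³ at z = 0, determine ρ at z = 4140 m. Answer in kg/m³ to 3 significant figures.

Scale height: H = RT/g = 287 × 272.1 / 9.809 = 7961.3 m.
In an isothermal atmosphere, density decays like pressure: ρ = ρ₀ exp(−z/H).
z/H = 4140.0/7961.3 = 0.52002; exp(−0.52002) = 0.59451.
ρ = 1.292 × 0.59451 = 0.76811 kg/m³.

ρ ≈ 0.768 kg/m³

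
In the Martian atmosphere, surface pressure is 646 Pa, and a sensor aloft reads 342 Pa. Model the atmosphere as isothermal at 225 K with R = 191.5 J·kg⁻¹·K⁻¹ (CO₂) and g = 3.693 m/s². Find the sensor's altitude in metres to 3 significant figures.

z ≈ 7420 m

Scale height: H = RT/g = 191.5 × 225 / 3.693 = 11667 m.
Invert the barometric formula: z = H ln(P₀/P).
P₀/P = 646/342 = 1.8889; ln(1.8889) = 0.63599.
z = 11667 × 0.63599 = 7420.1 m.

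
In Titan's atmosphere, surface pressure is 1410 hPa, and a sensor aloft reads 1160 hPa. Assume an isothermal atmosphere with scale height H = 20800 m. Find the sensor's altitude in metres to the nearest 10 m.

Invert the barometric formula: z = H ln(P₀/P).
P₀/P = 1410/1160 = 1.2155; ln(1.2155) = 0.19516.
z = 20800 × 0.19516 = 4059.3 m.

z ≈ 4060 m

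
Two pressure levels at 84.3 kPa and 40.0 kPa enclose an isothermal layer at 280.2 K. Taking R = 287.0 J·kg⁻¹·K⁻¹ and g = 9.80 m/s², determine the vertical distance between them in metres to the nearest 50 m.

Hypsometric equation: Δz = (R T̄/g) ln(P₁/P₂).
R T̄/g = 287.0 × 280.2 / 9.80 = 8205.9 m.
ln(84.3/40.0) = ln(2.1075) = 0.74550.
Δz = 8205.9 × 0.74550 = 6117.5 m.

Δz ≈ 6100 m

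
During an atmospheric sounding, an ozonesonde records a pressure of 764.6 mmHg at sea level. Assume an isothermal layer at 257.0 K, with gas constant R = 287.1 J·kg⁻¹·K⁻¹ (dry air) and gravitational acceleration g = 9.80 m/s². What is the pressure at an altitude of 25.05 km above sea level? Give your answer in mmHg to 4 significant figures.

P ≈ 27.45 mmHg

Scale height: H = RT/g = 287.1 × 257.0 / 9.80 = 7529.1 m.
Barometric formula: P = P₀ exp(−z/H).
z/H = 25050/7529.1 = 3.3271; exp(−3.3271) = 0.035897.
P = 764.6 × 0.035897 = 27.447 mmHg.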